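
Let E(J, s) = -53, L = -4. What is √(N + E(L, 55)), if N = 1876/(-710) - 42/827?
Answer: I*√4800302937985/293585 ≈ 7.4628*I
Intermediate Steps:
N = -790636/293585 (N = 1876*(-1/710) - 42*1/827 = -938/355 - 42/827 = -790636/293585 ≈ -2.6930)
√(N + E(L, 55)) = √(-790636/293585 - 53) = √(-16350641/293585) = I*√4800302937985/293585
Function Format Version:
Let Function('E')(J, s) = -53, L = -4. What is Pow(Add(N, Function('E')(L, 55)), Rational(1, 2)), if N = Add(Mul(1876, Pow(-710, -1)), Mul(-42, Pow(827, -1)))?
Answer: Mul(Rational(1, 293585), I, Pow(4800302937985, Rational(1, 2))) ≈ Mul(7.4628, I)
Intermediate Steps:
N = Rational(-790636, 293585) (N = Add(Mul(1876, Rational(-1, 710)), Mul(-42, Rational(1, 827))) = Add(Rational(-938, 355), Rational(-42, 827)) = Rational(-790636, 293585) ≈ -2.6930)
Pow(Add(N, Function('E')(L, 55)), Rational(1, 2)) = Pow(Add(Rational(-790636, 293585), -53), Rational(1, 2)) = Pow(Rational(-16350641, 293585), Rational(1, 2)) = Mul(Rational(1, 293585), I, Pow(4800302937985, Rational(1, 2)))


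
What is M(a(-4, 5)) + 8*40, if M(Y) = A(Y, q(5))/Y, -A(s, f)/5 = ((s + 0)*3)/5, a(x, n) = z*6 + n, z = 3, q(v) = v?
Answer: 317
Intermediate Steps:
a(x, n) = 18 + n (a(x, n) = 3*6 + n = 18 + n)
A(s, f) = -3*s (A(s, f) = -5*(s + 0)*3/5 = -5*s*3/5 = -5*3*s/5 = -3*s)
M(Y) = -3 (M(Y) = (-3*Y)/Y = -3)
M(a(-4, 5)) + 8*40 = -3 + 8*40 = -3 + 320 = 317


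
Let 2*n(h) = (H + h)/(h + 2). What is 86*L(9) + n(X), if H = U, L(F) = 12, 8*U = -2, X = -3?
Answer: 8269/8 ≈ 1033.6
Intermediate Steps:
U = -¼ (U = (⅛)*(-2) = -¼ ≈ -0.25000)
H = -¼ ≈ -0.25000
n(h) = (-¼ + h)/(2*(2 + h)) (n(h) = ((-¼ + h)/(h + 2))/2 = ((-¼ + h)/(2 + h))/2 = (-¼ + h)/(2*(2 + h)))
86*L(9) + n(X) = 86*12 + (-1 + 4*(-3))/(8*(2 - 3)) = 1032 + (⅛)*(-1 - 12)/(-1) = 1032 + (⅛)*(-1)*(-13) = 1032 + 13/8 = 8269/8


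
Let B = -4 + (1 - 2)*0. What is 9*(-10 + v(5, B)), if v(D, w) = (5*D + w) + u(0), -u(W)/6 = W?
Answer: 99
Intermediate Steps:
u(W) = -6*W
B = -4 (B = -4 - 1*0 = -4 + 0 = -4)
v(D, w) = w + 5*D (v(D, w) = (5*D + w) - 6*0 = (w + 5*D) + 0 = w + 5*D)
9*(-10 + v(5, B)) = 9*(-10 + (-4 + 5*5)) = 9*(-10 + (-4 + 25)) = 9*(-10 + 21) = 9*11 = 99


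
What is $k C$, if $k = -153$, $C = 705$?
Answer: $-107865$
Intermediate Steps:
$k C = \left(-153\right) 705 = -107865$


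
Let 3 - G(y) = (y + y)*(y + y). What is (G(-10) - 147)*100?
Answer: -54400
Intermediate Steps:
G(y) = 3 - 4*y**2 (G(y) = 3 - (y + y)*(y + y) = 3 - 2*y*2*y = 3 - 4*y**2)
(G(-10) - 147)*100 = ((3 - 4*(-10)**2) - 147)*100 = ((3 - 4*100) - 147)*100 = ((3 - 400) - 147)*100 = (-397 - 147)*100 = -544*100 = -54400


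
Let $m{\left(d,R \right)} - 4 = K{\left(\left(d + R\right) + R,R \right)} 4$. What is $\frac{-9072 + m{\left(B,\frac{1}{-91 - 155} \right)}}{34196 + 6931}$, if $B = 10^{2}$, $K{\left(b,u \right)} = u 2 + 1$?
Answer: $- \frac{1114876}{5058621} \approx -0.22039$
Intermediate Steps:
$K{\left(b,u \right)} = 1 + 2 u$ ($K{\left(b,u \right)} = 2 u + 1 = 1 + 2 u$)
$B = 100$
$m{\left(d,R \right)} = 8 + 8 R$ ($m{\left(d,R \right)} = 4 + \left(1 + 2 R\right) 4 = 4 + \left(4 + 8 R\right) = 8 + 8 R$)
$\frac{-9072 + m{\left(B,\frac{1}{-91 - 155} \right)}}{34196 + 6931} = \frac{-9072 + \left(8 + \frac{8}{-91 - 155}\right)}{34196 + 6931} = \frac{-9072 + \left(8 + \frac{8}{-246}\right)}{41127} = \left(-9072 + \left(8 + 8 \left(- \frac{1}{246}\right)\right)\right) \frac{1}{41127} = \left(-9072 + \left(8 - \frac{4}{123}\right)\right) \frac{1}{41127} = \left(-9072 + \frac{980}{123}\right) \frac{1}{41127} = \left(- \frac{1114876}{123}\right) \frac{1}{41127} = - \frac{1114876}{5058621}$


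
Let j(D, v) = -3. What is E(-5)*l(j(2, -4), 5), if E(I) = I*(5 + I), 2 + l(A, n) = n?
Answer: 0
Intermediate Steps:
l(A, n) = -2 + n
E(-5)*l(j(2, -4), 5) = (-5*(5 - 5))*(-2 + 5) = -5*0*3 = 0*3 = 0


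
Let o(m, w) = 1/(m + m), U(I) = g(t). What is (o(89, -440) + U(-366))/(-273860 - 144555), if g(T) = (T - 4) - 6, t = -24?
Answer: 6051/74477870 ≈ 8.1246e-5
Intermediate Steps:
g(T) = -10 + T (g(T) = (-4 + T) - 6 = -10 + T)
U(I) = -34 (U(I) = -10 - 24 = -34)
o(m, w) = 1/(2*m)
(o(89, -440) + U(-366))/(-273860 - 144555) = ((½)/89 - 34)/(-273860 - 144555) = ((½)*(1/89) - 34)/(-418415) = (1/178 - 34)*(-1/418415) = -6051/178*(-1/418415) = 6051/74477870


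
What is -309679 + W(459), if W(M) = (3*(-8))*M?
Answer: -320695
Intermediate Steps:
W(M) = -24*M
-309679 + W(459) = -309679 - 24*459 = -309679 - 11016 = -320695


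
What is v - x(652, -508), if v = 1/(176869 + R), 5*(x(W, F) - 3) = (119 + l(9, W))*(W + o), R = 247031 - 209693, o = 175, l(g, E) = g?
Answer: -22678309292/1071035 ≈ -21174.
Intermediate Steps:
R = 37338
x(W, F) = 4483 + 128*W/5 (x(W, F) = 3 + ((119 + 9)*(W + 175))/5 = 3 + (128*(175 + W))/5 = 3 + (22400 + 128*W)/5 = 3 + (4480 + 128*W/5) = 4483 + 128*W/5)
v = 1/214207 (v = 1/(176869 + 37338) = 1/214207 ≈ 4.6684e-6)
v - x(652, -508) = 1/214207 - (4483 + (128/5)*652) = 1/214207 - (4483 + 83456/5) = 1/214207 - 1*105871/5 = 1/214207 - 105871/5 = -22678309292/1071035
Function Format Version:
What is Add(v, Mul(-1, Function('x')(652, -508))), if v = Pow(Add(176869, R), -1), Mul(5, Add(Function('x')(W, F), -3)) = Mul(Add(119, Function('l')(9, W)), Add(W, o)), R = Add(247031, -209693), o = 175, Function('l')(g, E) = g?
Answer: Rational(-22678309292, 1071035) ≈ -21174.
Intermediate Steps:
R = 37338
Function('x')(W, F) = Add(4483, Mul(Rational(128, 5), W)) (Function('x')(W, F) = Add(3, Mul(Rational(1, 5), Mul(Add(119, 9), Add(W, 175)))) = Add(3, Mul(Rational(1, 5), Mul(128, Add(175, W)))) = Add(3, Mul(Rational(1, 5), Add(22400, Mul(128, W)))) = Add(3, Add(4480, Mul(Rational(128, 5), W))) = Add(4483, Mul(Rational(128, 5), W)))
v = Rational(1, 214207) (v = Pow(Add(176869, 37338), -1) = Pow(214207, -1) = Rational(1, 214207) ≈ 4.6684e-6)
Add(v, Mul(-1, Function('x')(652, -508))) = Add(Rational(1, 214207), Mul(-1, Add(4483, Mul(Rational(128, 5), 652)))) = Add(Rational(1, 214207), Mul(-1, Add(4483, Rational(83456, 5)))) = Add(Rational(1, 214207), Mul(-1, Rational(105871, 5))) = Add(Rational(1, 214207), Rational(-105871, 5)) = Rational(-22678309292, 1071035)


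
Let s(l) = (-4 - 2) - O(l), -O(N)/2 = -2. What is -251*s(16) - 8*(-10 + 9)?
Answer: 2518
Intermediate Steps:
O(N) = 4 (O(N) = -2*(-2) = 4)
s(l) = -10 (s(l) = (-4 - 2) - 1*4 = -6 - 4 = -10)
-251*s(16) - 8*(-10 + 9) = -251*(-10) - 8*(-10 + 9) = 2510 - 8*(-1) = 2510 + 8 = 2518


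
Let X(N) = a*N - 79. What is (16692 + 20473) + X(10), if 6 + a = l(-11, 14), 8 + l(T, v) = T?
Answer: 36836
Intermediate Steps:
l(T, v) = -8 + T
a = -25 (a = -6 + (-8 - 11) = -6 - 19 = -25)
X(N) = -79 - 25*N (X(N) = -25*N - 79 = -79 - 25*N)
(16692 + 20473) + X(10) = (16692 + 20473) + (-79 - 25*10) = 37165 + (-79 - 250) = 37165 - 329 = 36836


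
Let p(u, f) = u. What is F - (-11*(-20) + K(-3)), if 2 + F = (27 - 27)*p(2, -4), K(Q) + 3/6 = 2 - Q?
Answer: -453/2 ≈ -226.50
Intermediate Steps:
K(Q) = 3/2 - Q (K(Q) = -½ + (2 - Q) = 3/2 - Q)
F = -2 (F = -2 + (27 - 27)*2 = -2 + 0*2 = -2 + 0 = -2)
F - (-11*(-20) + K(-3)) = -2 - (-11*(-20) + (3/2 - 1*(-3))) = -2 - (220 + (3/2 + 3)) = -2 - (220 + 9/2) = -2 - 1*449/2 = -2 - 449/2 = -453/2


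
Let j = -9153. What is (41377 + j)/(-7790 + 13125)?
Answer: 32224/5335 ≈ 6.0401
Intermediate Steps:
(41377 + j)/(-7790 + 13125) = (41377 - 9153)/(-7790 + 13125) = 32224/5335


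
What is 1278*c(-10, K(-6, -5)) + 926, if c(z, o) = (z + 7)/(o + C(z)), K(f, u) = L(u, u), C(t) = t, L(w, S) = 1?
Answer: 1352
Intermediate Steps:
K(f, u) = 1
c(z, o) = (7 + z)/(o + z) (c(z, o) = (z + 7)/(o + z) = (7 + z)/(o + z))
1278*c(-10, K(-6, -5)) + 926 = 1278*((7 - 10)/(1 - 10)) + 926 = 1278*(-3/(-9)) + 926 = 1278*(-⅑*(-3)) + 926 = 1278*(⅓) + 926 = 426 + 926 = 1352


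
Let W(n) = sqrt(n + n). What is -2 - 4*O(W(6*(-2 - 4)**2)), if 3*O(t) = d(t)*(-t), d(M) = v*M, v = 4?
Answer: 2302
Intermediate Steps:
d(M) = 4*M
W(n) = sqrt(2)*sqrt(n) (W(n) = sqrt(2*n) = sqrt(2)*sqrt(n))
O(t) = -4*t**2/3 (O(t) = ((4*t)*(-t))/3 = (-4*t**2)/3 = -4*t**2/3)
-2 - 4*O(W(6*(-2 - 4)**2)) = -2 - (-16)*(sqrt(2)*sqrt(6*(-2 - 4)**2))**2/3 = -2 - (-16)*(sqrt(2)*sqrt(6*(-6)**2))**2/3 = -2 - (-16)*(sqrt(2)*sqrt(6*36))**2/3 = -2 - (-16)*(sqrt(2)*sqrt(216))**2/3 = -2 - (-16)*(sqrt(2)*(6*sqrt(6)))**2/3 = -2 - (-16)*(12*sqrt(3))**2/3 = -2 - (-16)*432/3 = -2 - 4*(-576) = -2 + 2304 = 2302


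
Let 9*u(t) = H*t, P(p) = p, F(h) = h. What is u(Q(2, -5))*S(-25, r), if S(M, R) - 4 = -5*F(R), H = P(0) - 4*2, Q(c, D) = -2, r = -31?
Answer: 848/3 ≈ 282.67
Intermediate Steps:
H = -8 (H = 0 - 4*2 = 0 - 8 = -8)
S(M, R) = 4 - 5*R
u(t) = -8*t/9 (u(t) = (-8*t)/9 = -8*t/9)
u(Q(2, -5))*S(-25, r) = (-8/9*(-2))*(4 - 5*(-31)) = 16*(4 + 155)/9 = (16/9)*159 = 848/3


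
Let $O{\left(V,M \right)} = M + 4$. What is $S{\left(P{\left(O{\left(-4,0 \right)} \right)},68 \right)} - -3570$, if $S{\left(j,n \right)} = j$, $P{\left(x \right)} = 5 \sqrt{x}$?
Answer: $3580$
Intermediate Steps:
$O{\left(V,M \right)} = 4 + M$
$S{\left(P{\left(O{\left(-4,0 \right)} \right)},68 \right)} - -3570 = 5 \sqrt{4 + 0} - -3570 = 5 \sqrt{4} + 3570 = 5 \cdot 2 + 3570 = 10 + 3570 = 3580$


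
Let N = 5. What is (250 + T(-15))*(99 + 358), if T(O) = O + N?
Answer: 109680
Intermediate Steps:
T(O) = 5 + O (T(O) = O + 5 = 5 + O)
(250 + T(-15))*(99 + 358) = (250 + (5 - 15))*(99 + 358) = (250 - 10)*457 = 240*457 = 109680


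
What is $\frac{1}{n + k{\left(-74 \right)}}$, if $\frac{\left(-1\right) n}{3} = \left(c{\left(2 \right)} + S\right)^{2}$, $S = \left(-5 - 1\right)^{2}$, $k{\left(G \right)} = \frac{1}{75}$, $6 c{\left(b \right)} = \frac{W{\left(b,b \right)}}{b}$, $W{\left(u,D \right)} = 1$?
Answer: $- \frac{400}{1562403} \approx -0.00025602$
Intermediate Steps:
$c{\left(b \right)} = \frac{1}{6 b}$ ($c{\left(b \right)} = \frac{1 \frac{1}{b}}{6} = \frac{1}{6 b}$)
$k{\left(G \right)} = \frac{1}{75}$
$S = 36$ ($S = \left(-6\right)^{2} = 36$)
$n = - \frac{187489}{48}$ ($n = - 3 \left(\frac{1}{6 \cdot 2} + 36\right)^{2} = - 3 \left(\frac{1}{6} \cdot \frac{1}{2} + 36\right)^{2} = - 3 \left(\frac{1}{12} + 36\right)^{2} = - 3 \left(\frac{433}{12}\right)^{2} = \left(-3\right) \frac{187489}{144} = - \frac{187489}{48} \approx -3906.0$)
$\frac{1}{n + k{\left(-74 \right)}} = \frac{1}{- \frac{187489}{48} + \frac{1}{75}} = \frac{1}{- \frac{1562403}{400}} = - \frac{400}{1562403}$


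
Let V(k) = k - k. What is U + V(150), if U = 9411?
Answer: 9411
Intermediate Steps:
V(k) = 0
U + V(150) = 9411 + 0 = 9411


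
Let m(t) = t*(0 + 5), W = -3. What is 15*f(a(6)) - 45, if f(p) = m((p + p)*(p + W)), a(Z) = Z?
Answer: 2655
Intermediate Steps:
m(t) = 5*t (m(t) = t*5 = 5*t)
f(p) = 10*p*(-3 + p) (f(p) = 5*((p + p)*(p - 3)) = 5*((2*p)*(-3 + p)) = 5*(2*p*(-3 + p)) = 10*p*(-3 + p))
15*f(a(6)) - 45 = 15*(10*6*(-3 + 6)) - 45 = 15*(10*6*3) - 45 = 15*180 - 45 = 2700 - 45 = 2655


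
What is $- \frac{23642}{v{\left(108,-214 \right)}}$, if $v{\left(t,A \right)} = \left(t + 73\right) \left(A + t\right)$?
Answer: $\frac{11821}{9593} \approx 1.2323$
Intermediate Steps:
$v{\left(t,A \right)} = \left(73 + t\right) \left(A + t\right)$
$- \frac{23642}{v{\left(108,-214 \right)}} = - \frac{23642}{108^{2} + 73 \left(-214\right) + 73 \cdot 108 - 23112} = - \frac{23642}{11664 - 15622 + 7884 - 23112} = - \frac{23642}{-19186} = \left(-23642\right) \left(- \frac{1}{19186}\right) = \frac{11821}{9593}$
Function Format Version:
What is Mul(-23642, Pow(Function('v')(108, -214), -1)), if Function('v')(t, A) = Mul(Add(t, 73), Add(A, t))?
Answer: Rational(11821, 9593) ≈ 1.2323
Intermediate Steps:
Function('v')(t, A) = Mul(Add(73, t), Add(A, t))
Mul(-23642, Pow(Function('v')(108, -214), -1)) = Mul(-23642, Pow(Add(Pow(108, 2), Mul(73, -214), Mul(73, 108), Mul(-214, 108)), -1)) = Mul(-23642, Pow(Add(11664, -15622, 7884, -23112), -1)) = Mul(-23642, Pow(-19186, -1)) = Mul(-23642, Rational(-1, 19186)) = Rational(11821, 9593)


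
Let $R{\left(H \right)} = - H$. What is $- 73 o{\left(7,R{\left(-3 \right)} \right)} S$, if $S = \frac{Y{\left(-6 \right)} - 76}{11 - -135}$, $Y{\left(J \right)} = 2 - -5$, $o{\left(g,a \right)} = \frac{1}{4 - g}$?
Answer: $- \frac{23}{2} \approx -11.5$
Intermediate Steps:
$Y{\left(J \right)} = 7$ ($Y{\left(J \right)} = 2 + 5 = 7$)
$S = - \frac{69}{146}$ ($S = \frac{7 - 76}{11 - -135} = - \frac{69}{11 + 135} = - \frac{69}{146} \approx -0.4726$)
$- 73 o{\left(7,R{\left(-3 \right)} \right)} S = - 73 \left(- \frac{1}{-4 + 7}\right) \left(- \frac{69}{146}\right) = - 73 \left(- \frac{1}{3}\right) \left(- \frac{69}{146}\right) = - 73 \left(\left(-1\right) \frac{1}{3}\right) \left(- \frac{69}{146}\right) = \left(-73\right) \left(- \frac{1}{3}\right) \left(- \frac{69}{146}\right) = \frac{73}{3} \left(- \frac{69}{146}\right) = - \frac{23}{2}$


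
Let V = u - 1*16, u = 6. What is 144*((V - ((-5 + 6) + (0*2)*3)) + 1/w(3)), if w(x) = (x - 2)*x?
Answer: -1536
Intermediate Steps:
w(x) = x*(-2 + x) (w(x) = (-2 + x)*x = x*(-2 + x))
V = -10 (V = 6 - 1*16 = 6 - 16 = -10)
144*((V - ((-5 + 6) + (0*2)*3)) + 1/w(3)) = 144*((-10 - ((-5 + 6) + (0*2)*3)) + 1/(3*(-2 + 3))) = 144*((-10 - (1 + 0*3)) + 1/(3*1)) = 144*((-10 - (1 + 0)) + 1/3) = 144*((-10 - 1*1) + 1/3) = 144*((-10 - 1) + 1/3) = 144*(-11 + 1/3) = 144*(-32/3) = -1536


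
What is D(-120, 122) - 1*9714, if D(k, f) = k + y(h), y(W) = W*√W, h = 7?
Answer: -9834 + 7*√7 ≈ -9815.5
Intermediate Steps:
y(W) = W^(3/2)
D(k, f) = k + 7*√7 (D(k, f) = k + 7^(3/2) = k + 7*√7)
D(-120, 122) - 1*9714 = (-120 + 7*√7) - 1*9714 = (-120 + 7*√7) - 9714 = -9834 + 7*√7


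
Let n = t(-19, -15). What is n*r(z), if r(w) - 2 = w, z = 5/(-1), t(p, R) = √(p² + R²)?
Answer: -3*√586 ≈ -72.622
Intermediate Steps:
t(p, R) = √(R² + p²)
z = -5 (z = 5*(-1) = -5)
r(w) = 2 + w
n = √586 (n = √((-15)² + (-19)²) = √(225 + 361) = √586 ≈ 24.207)
n*r(z) = √586*(2 - 5) = √586*(-3) = -3*√586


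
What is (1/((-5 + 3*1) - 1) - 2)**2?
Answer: 49/9 ≈ 5.4444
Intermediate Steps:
(1/((-5 + 3*1) - 1) - 2)**2 = (1/((-5 + 3) - 1) - 2)**2 = (1/(-2 - 1) - 2)**2 = (1/(-3) - 2)**2 = (-1/3*1 - 2)**2 = (-1/3 - 2)**2 = (-7/3)**2 = 49/9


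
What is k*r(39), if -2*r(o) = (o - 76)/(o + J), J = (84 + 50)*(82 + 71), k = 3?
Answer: 37/13694 ≈ 0.0027019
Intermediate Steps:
J = 20502 (J = 134*153 = 20502)
r(o) = -(-76 + o)/(2*(20502 + o)) (r(o) = -(o - 76)/(2*(o + 20502)) = -(-76 + o)/(2*(20502 + o)))
k*r(39) = 3*((76 - 1*39)/(2*(20502 + 39))) = 3*((½)*(76 - 39)/20541) = 3*((½)*(1/20541)*37) = 3*(37/41082) = 37/13694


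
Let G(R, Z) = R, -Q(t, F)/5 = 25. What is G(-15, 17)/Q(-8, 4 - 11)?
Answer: 3/25 ≈ 0.12000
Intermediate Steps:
Q(t, F) = -125 (Q(t, F) = -5*25 = -125)
G(-15, 17)/Q(-8, 4 - 11) = -15/(-125) = -15*(-1/125) = 3/25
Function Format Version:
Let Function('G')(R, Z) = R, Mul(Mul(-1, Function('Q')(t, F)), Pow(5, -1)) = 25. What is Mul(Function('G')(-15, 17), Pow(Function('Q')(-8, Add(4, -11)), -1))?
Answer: Rational(3, 25) ≈ 0.12000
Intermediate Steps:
Function('Q')(t, F) = -125 (Function('Q')(t, F) = Mul(-5, 25) = -125)
Mul(Function('G')(-15, 17), Pow(Function('Q')(-8, Add(4, -11)), -1)) = Mul(-15, Pow(-125, -1)) = Mul(-15, Rational(-1, 125)) = Rational(3, 25)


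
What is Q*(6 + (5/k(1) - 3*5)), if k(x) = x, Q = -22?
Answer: 88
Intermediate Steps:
Q*(6 + (5/k(1) - 3*5)) = -22*(6 + (5/1 - 3*5)) = -22*(6 + (5*1 - 15)) = -22*(6 + (5 - 15)) = -22*(6 - 10) = -22*(-4) = 88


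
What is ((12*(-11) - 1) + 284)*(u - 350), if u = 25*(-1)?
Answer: -56625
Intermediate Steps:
u = -25
((12*(-11) - 1) + 284)*(u - 350) = ((12*(-11) - 1) + 284)*(-25 - 350) = ((-132 - 1) + 284)*(-375) = (-133 + 284)*(-375) = 151*(-375) = -56625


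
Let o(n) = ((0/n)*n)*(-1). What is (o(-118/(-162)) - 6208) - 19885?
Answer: -26093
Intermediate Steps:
o(n) = 0 (o(n) = (0*n)*(-1) = 0*(-1) = 0)
(o(-118/(-162)) - 6208) - 19885 = (0 - 6208) - 19885 = -6208 - 19885 = -26093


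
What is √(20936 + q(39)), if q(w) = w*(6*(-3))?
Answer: √20234 ≈ 142.25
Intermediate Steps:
q(w) = -18*w (q(w) = w*(-18) = -18*w)
√(20936 + q(39)) = √(20936 - 18*39) = √(20936 - 702) = √20234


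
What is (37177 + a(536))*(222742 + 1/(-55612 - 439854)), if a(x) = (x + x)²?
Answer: 130928090449091331/495466 ≈ 2.6425e+11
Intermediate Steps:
a(x) = 4*x² (a(x) = (2*x)² = 4*x²)
(37177 + a(536))*(222742 + 1/(-55612 - 439854)) = (37177 + 4*536²)*(222742 + 1/(-55612 - 439854)) = (37177 + 4*287296)*(222742 + 1/(-495466)) = (37177 + 1149184)*(222742 - 1/495466) = 1186361*(110361087771/495466) = 130928090449091331/495466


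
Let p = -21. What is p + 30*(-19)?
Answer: -591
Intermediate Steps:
p + 30*(-19) = -21 + 30*(-19) = -21 - 570 = -591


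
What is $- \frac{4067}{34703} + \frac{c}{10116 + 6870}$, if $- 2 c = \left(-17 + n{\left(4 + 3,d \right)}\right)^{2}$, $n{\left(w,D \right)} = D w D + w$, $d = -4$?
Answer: $- \frac{41601178}{98244193} \approx -0.42345$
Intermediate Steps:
$n{\left(w,D \right)} = w + w D^{2}$ ($n{\left(w,D \right)} = w D^{2} + w = w + w D^{2}$)
$c = -5202$ ($c = - \frac{\left(-17 + \left(4 + 3\right) \left(1 + \left(-4\right)^{2}\right)\right)^{2}}{2} = - \frac{\left(-17 + 7 \left(1 + 16\right)\right)^{2}}{2} = - \frac{\left(-17 + 7 \cdot 17\right)^{2}}{2} = - \frac{\left(-17 + 119\right)^{2}}{2} = - \frac{102^{2}}{2} = \left(- \frac{1}{2}\right) 10404 = -5202$)
$- \frac{4067}{34703} + \frac{c}{10116 + 6870} = - \frac{4067}{34703} - \frac{5202}{10116 + 6870} = \left(-4067\right) \frac{1}{34703} - \frac{5202}{16986} = - \frac{4067}{34703} - \frac{867}{2831} = - \frac{41601178}{98244193}$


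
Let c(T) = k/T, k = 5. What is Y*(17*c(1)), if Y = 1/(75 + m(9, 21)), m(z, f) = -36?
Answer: 85/39 ≈ 2.1795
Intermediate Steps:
Y = 1/39 (Y = 1/(75 - 36) = 1/39 ≈ 0.025641)
c(T) = 5/T
Y*(17*c(1)) = (17*(5/1))/39 = (17*(5*1))/39 = (17*5)/39 = (1/39)*85 = 85/39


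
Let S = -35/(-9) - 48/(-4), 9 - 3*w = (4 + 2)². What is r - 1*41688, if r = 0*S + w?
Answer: -41697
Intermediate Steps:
w = -9 (w = 3 - (4 + 2)²/3 = 3 - ⅓*6² = 3 - ⅓*36 = 3 - 12 = -9)
S = 143/9 (S = -35*(-⅑) - 48*(-¼) = 35/9 + 12 = 143/9 ≈ 15.889)
r = -9 (r = 0*(143/9) - 9 = 0 - 9 = -9)
r - 1*41688 = -9 - 1*41688 = -9 - 41688 = -41697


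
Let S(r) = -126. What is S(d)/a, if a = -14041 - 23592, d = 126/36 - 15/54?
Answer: 126/37633 ≈ 0.0033481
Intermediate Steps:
d = 29/9 (d = 126*(1/36) - 15*1/54 = 7/2 - 5/18 = 29/9 ≈ 3.2222)
a = -37633
S(d)/a = -126/(-37633) = -126*(-1/37633) = 126/37633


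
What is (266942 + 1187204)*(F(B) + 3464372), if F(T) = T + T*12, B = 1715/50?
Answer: 25191755450067/5 ≈ 5.0383e+12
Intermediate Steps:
B = 343/10 (B = 1715*(1/50) = 343/10 ≈ 34.300)
F(T) = 13*T (F(T) = T + 12*T = 13*T)
(266942 + 1187204)*(F(B) + 3464372) = (266942 + 1187204)*(13*(343/10) + 3464372) = 1454146*(4459/10 + 3464372) = 1454146*(34648179/10) = 25191755450067/5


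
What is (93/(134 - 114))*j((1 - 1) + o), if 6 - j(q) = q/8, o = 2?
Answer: 2139/80 ≈ 26.737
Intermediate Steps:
j(q) = 6 - q/8
(93/(134 - 114))*j((1 - 1) + o) = (93/(134 - 114))*(6 - ((1 - 1) + 2)/8) = (93/20)*(6 - (0 + 2)/8) = ((1/20)*93)*(6 - ⅛*2) = 93*(6 - ¼)/20 = (93/20)*(23/4) = 2139/80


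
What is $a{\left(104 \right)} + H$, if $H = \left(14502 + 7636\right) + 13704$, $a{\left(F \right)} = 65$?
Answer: $35907$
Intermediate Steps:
$H = 35842$ ($H = 22138 + 13704 = 35842$)
$a{\left(104 \right)} + H = 65 + 35842 = 35907$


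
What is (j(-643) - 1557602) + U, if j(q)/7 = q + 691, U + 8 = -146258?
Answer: -1703532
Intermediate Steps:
U = -146266 (U = -8 - 146258 = -146266)
j(q) = 4837 + 7*q (j(q) = 7*(q + 691) = 7*(691 + q) = 4837 + 7*q)
(j(-643) - 1557602) + U = ((4837 + 7*(-643)) - 1557602) - 146266 = ((4837 - 4501) - 1557602) - 146266 = (336 - 1557602) - 146266 = -1557266 - 146266 = -1703532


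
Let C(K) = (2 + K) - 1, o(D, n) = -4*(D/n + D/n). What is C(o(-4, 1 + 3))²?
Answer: 81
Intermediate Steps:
o(D, n) = -8*D/n
C(K) = 1 + K
C(o(-4, 1 + 3))² = (1 - 8*(-4)/(1 + 3))² = (1 - 8*(-4)/4)² = (1 - 8*(-4)*¼)² = (1 + 8)² = 9² = 81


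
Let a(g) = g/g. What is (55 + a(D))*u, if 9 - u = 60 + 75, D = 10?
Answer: -7056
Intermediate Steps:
a(g) = 1
u = -126 (u = 9 - (60 + 75) = 9 - 1*135 = 9 - 135 = -126)
(55 + a(D))*u = (55 + 1)*(-126) = 56*(-126) = -7056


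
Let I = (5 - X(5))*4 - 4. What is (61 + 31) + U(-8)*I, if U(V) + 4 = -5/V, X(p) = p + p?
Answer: 173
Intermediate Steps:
X(p) = 2*p
U(V) = -4 - 5/V
I = -24 (I = (5 - 2*5)*4 - 4 = (5 - 1*10)*4 - 4 = (5 - 10)*4 - 4 = -5*4 - 4 = -20 - 4 = -24)
(61 + 31) + U(-8)*I = (61 + 31) + (-4 - 5/(-8))*(-24) = 92 + (-4 - 5*(-⅛))*(-24) = 92 + (-4 + 5/8)*(-24) = 92 - 27/8*(-24) = 92 + 81 = 173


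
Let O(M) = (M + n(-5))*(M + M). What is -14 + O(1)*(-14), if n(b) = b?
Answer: 98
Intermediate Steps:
O(M) = 2*M*(-5 + M) (O(M) = (M - 5)*(M + M) = (-5 + M)*(2*M) = 2*M*(-5 + M))
-14 + O(1)*(-14) = -14 + (2*1*(-5 + 1))*(-14) = -14 + (2*1*(-4))*(-14) = -14 - 8*(-14) = -14 + 112 = 98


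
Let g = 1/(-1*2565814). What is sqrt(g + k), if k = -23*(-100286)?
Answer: sqrt(15185129024920750674)/2565814 ≈ 1518.7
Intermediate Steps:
k = 2306578
g = -1/2565814 (g = 1/(-2565814) = -1/2565814 ≈ -3.8974e-7)
sqrt(g + k) = sqrt(-1/2565814 + 2306578) = sqrt(5918250124491/2565814) = sqrt(15185129024920750674)/2565814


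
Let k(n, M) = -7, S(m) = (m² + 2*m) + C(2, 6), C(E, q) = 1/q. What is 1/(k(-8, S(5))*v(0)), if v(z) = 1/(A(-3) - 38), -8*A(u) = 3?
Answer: 307/56 ≈ 5.4821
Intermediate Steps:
A(u) = -3/8 (A(u) = -⅛*3 = -3/8)
S(m) = ⅙ + m² + 2*m (S(m) = (m² + 2*m) + 1/6 = (m² + 2*m) + ⅙ = ⅙ + m² + 2*m)
v(z) = -8/307 (v(z) = 1/(-3/8 - 38) = 1/(-307/8) = -8/307)
1/(k(-8, S(5))*v(0)) = 1/(-7*(-8/307)) = 1/(56/307) = 307/56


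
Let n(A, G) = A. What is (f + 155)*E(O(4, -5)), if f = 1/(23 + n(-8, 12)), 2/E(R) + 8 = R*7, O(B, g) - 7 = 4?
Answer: 4652/1035 ≈ 4.4947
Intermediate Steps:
O(B, g) = 11 (O(B, g) = 7 + 4 = 11)
E(R) = 2/(-8 + 7*R) (E(R) = 2/(-8 + R*7) = 2/(-8 + 7*R))
f = 1/15 (f = 1/(23 - 8) = 1/15 ≈ 0.066667)
(f + 155)*E(O(4, -5)) = (1/15 + 155)*(2/(-8 + 7*11)) = 2326*(2/(-8 + 77))/15 = 2326*(2/69)/15 = 2326*(2*(1/69))/15 = (2326/15)*(2/69) = 4652/1035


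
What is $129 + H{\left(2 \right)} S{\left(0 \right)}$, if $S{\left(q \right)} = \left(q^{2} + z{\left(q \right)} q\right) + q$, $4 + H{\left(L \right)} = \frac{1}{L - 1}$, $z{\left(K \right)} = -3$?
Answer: $129$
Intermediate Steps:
$H{\left(L \right)} = -4 + \frac{1}{-1 + L}$ ($H{\left(L \right)} = -4 + \frac{1}{L - 1} = -4 + \frac{1}{-1 + L}$)
$S{\left(q \right)} = q^{2} - 2 q$ ($S{\left(q \right)} = \left(q^{2} - 3 q\right) + q = q^{2} - 2 q$)
$129 + H{\left(2 \right)} S{\left(0 \right)} = 129 + \frac{5 - 8}{-1 + 2} \cdot 0 \left(-2 + 0\right) = 129 + \frac{5 - 8}{1} \cdot 0 \left(-2\right) = 129 + 1 \left(-3\right) 0 = 129 - 0 = 129 + 0 = 129$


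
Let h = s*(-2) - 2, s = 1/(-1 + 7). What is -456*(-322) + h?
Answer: 440489/3 ≈ 1.4683e+5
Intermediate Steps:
s = 1/6 ≈ 0.16667
h = -7/3 (h = (1/6)*(-2) - 2 = -1/3 - 2 = -7/3 ≈ -2.3333)
-456*(-322) + h = -456*(-322) - 7/3 = 146832 - 7/3 = 440489/3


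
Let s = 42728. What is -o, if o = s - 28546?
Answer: -14182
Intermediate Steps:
o = 14182 (o = 42728 - 28546 = 14182)
-o = -1*14182 = -14182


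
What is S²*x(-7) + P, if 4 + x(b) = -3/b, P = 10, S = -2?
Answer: -30/7 ≈ -4.2857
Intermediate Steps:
x(b) = -4 - 3/b
S²*x(-7) + P = (-2)²*(-4 - 3/(-7)) + 10 = 4*(-4 - 3*(-⅐)) + 10 = 4*(-4 + 3/7) + 10 = 4*(-25/7) + 10 = -100/7 + 10 = -30/7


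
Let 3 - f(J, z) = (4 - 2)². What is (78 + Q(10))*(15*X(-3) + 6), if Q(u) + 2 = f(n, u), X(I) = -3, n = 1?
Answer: -2925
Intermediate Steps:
f(J, z) = -1 (f(J, z) = 3 - (4 - 2)² = 3 - 1*2² = 3 - 1*4 = 3 - 4 = -1)
Q(u) = -3 (Q(u) = -2 - 1 = -3)
(78 + Q(10))*(15*X(-3) + 6) = (78 - 3)*(15*(-3) + 6) = 75*(-45 + 6) = 75*(-39) = -2925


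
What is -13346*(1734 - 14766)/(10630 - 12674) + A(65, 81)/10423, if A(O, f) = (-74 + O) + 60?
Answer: -64743604329/760879 ≈ -85091.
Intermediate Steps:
A(O, f) = -14 + O
-13346*(1734 - 14766)/(10630 - 12674) + A(65, 81)/10423 = -13346*(1734 - 14766)/(10630 - 12674) + (-14 + 65)/10423 = -13346/((-2044/(-13032))) + 51*(1/10423) = -13346/((-2044*(-1/13032))) + 51/10423 = -13346/511/3258 + 51/10423 = -13346*3258/511 + 51/10423 = -43481268/511 + 51/10423 = -64743604329/760879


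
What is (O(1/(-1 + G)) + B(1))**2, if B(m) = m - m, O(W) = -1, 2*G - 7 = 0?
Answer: 1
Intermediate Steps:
G = 7/2 (G = 7/2 + (1/2)*0 = 7/2 + 0 = 7/2 ≈ 3.5000)
B(m) = 0
(O(1/(-1 + G)) + B(1))**2 = (-1 + 0)**2 = (-1)**2 = 1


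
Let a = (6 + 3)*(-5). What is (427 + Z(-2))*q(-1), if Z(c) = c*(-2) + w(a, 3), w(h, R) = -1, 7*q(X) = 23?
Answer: 9890/7 ≈ 1412.9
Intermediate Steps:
a = -45 (a = 9*(-5) = -45)
q(X) = 23/7 (q(X) = (1/7)*23 = 23/7)
Z(c) = -1 - 2*c (Z(c) = c*(-2) - 1 = -2*c - 1 = -1 - 2*c)
(427 + Z(-2))*q(-1) = (427 + (-1 - 2*(-2)))*(23/7) = (427 + (-1 + 4))*(23/7) = (427 + 3)*(23/7) = 430*(23/7) = 9890/7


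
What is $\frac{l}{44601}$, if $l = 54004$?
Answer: $\frac{54004}{44601} \approx 1.2108$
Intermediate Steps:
$\frac{l}{44601} = \frac{54004}{44601}$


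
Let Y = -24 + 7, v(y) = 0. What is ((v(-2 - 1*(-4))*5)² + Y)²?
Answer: 289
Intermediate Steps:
Y = -17
((v(-2 - 1*(-4))*5)² + Y)² = ((0*5)² - 17)² = (0² - 17)² = (0 - 17)² = (-17)² = 289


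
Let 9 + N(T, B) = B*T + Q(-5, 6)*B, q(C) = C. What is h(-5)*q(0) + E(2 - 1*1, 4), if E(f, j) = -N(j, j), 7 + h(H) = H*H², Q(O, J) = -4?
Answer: 9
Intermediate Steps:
h(H) = -7 + H³ (h(H) = -7 + H*H² = -7 + H³)
N(T, B) = -9 - 4*B + B*T (N(T, B) = -9 + (B*T - 4*B) = -9 + (-4*B + B*T) = -9 - 4*B + B*T)
E(f, j) = 9 - j² + 4*j (E(f, j) = -(-9 - 4*j + j*j) = -(-9 - 4*j + j²) = -(-9 + j² - 4*j) = 9 - j² + 4*j)
h(-5)*q(0) + E(2 - 1*1, 4) = (-7 + (-5)³)*0 + (9 - 1*4² + 4*4) = (-7 - 125)*0 + (9 - 1*16 + 16) = -132*0 + (9 - 16 + 16) = 0 + 9 = 9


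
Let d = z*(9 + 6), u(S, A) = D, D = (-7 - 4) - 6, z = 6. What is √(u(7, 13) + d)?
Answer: √73 ≈ 8.5440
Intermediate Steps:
D = -17 (D = -11 - 6 = -17)
u(S, A) = -17
d = 90 (d = 6*(9 + 6) = 6*15 = 90)
√(u(7, 13) + d) = √(-17 + 90) = √73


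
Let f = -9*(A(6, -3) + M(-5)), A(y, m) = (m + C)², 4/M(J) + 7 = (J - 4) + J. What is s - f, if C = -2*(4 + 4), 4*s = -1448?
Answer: 20197/7 ≈ 2885.3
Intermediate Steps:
s = -362 (s = (¼)*(-1448) = -362)
C = -16 (C = -2*8 = -16)
M(J) = 4/(-11 + 2*J) (M(J) = 4/(-7 + ((J - 4) + J)) = 4/(-7 + ((-4 + J) + J)) = 4/(-7 + (-4 + 2*J)) = 4/(-11 + 2*J))
A(y, m) = (-16 + m)² (A(y, m) = (m - 16)² = (-16 + m)²)
f = -22731/7 (f = -9*((-16 - 3)² + 4/(-11 + 2*(-5))) = -9*((-19)² + 4/(-11 - 10)) = -9*(361 + 4/(-21)) = -9*(361 + 4*(-1/21)) = -9*(361 - 4/21) = -9*7577/21 = -22731/7 ≈ -3247.3)
s - f = -362 - 1*(-22731/7) = -362 + 22731/7 = 20197/7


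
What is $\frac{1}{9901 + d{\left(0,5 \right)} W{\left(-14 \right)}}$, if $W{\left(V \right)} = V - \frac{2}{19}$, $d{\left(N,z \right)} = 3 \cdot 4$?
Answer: $\frac{19}{184903} \approx 0.00010276$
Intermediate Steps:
$d{\left(N,z \right)} = 12$
$W{\left(V \right)} = - \frac{2}{19} + V$ ($W{\left(V \right)} = V - \frac{2}{19} = - \frac{2}{19} + V$)
$\frac{1}{9901 + d{\left(0,5 \right)} W{\left(-14 \right)}} = \frac{1}{9901 + 12 \left(- \frac{2}{19} - 14\right)} = \frac{1}{9901 + 12 \left(- \frac{268}{19}\right)} = \frac{1}{9901 - \frac{3216}{19}} = \frac{1}{\frac{184903}{19}} = \frac{19}{184903}$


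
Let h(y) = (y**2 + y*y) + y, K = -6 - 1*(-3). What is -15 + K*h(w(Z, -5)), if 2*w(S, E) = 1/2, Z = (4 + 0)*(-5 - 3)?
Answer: -129/8 ≈ -16.125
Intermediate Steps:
Z = -32 (Z = 4*(-8) = -32)
w(S, E) = 1/4 (w(S, E) = (1/2)/2 = (1/2)*(1/2) = 1/4)
K = -3 (K = -6 + 3 = -3)
h(y) = y + 2*y**2 (h(y) = (y**2 + y**2) + y = 2*y**2 + y = y + 2*y**2)
-15 + K*h(w(Z, -5)) = -15 - 3*(1 + 2*(1/4))/4 = -15 - 3*(1 + 1/2)/4 = -15 - 3*3/(4*2) = -15 - 3*3/8 = -15 - 9/8 = -129/8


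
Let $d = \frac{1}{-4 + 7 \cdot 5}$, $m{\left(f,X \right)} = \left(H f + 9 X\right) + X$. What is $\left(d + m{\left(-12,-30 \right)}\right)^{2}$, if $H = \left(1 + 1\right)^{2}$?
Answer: $\frac{116359369}{961} \approx 1.2108 \cdot 10^{5}$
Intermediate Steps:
$H = 4$ ($H = 2^{2} = 4$)
$m{\left(f,X \right)} = 4 f + 10 X$ ($m{\left(f,X \right)} = \left(4 f + 9 X\right) + X = 4 f + 10 X$)
$d = \frac{1}{31}$ ($d = \frac{1}{-4 + 35} = \frac{1}{31} \approx 0.032258$)
$\left(d + m{\left(-12,-30 \right)}\right)^{2} = \left(\frac{1}{31} + \left(4 \left(-12\right) + 10 \left(-30\right)\right)\right)^{2} = \left(\frac{1}{31} - 348\right)^{2} = \left(- \frac{10787}{31}\right)^{2} = \frac{116359369}{961}$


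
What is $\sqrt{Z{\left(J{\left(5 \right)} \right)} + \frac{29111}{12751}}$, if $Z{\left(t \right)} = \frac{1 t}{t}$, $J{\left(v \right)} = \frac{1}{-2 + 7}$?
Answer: $\frac{\sqrt{533782362}}{12751} \approx 1.8119$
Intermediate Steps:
$J{\left(v \right)} = \frac{1}{5}$
$Z{\left(t \right)} = 1$ ($Z{\left(t \right)} = \frac{t}{t} = 1$)
$\sqrt{Z{\left(J{\left(5 \right)} \right)} + \frac{29111}{12751}} = \sqrt{1 + \frac{29111}{12751}} = \sqrt{\frac{41862}{12751}} = \frac{\sqrt{533782362}}{12751}$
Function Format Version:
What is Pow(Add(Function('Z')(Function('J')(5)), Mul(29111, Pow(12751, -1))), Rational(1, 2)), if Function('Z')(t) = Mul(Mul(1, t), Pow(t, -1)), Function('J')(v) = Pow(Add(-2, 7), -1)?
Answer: Mul(Rational(1, 12751), Pow(533782362, Rational(1, 2))) ≈ 1.8119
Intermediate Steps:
Function('J')(v) = Rational(1, 5) (Function('J')(v) = Pow(5, -1) = Rational(1, 5))
Function('Z')(t) = 1 (Function('Z')(t) = Mul(t, Pow(t, -1)) = 1)
Pow(Add(Function('Z')(Function('J')(5)), Mul(29111, Pow(12751, -1))), Rational(1, 2)) = Pow(Add(1, Mul(29111, Pow(12751, -1))), Rational(1, 2)) = Pow(Add(1, Mul(29111, Rational(1, 12751))), Rational(1, 2)) = Pow(Add(1, Rational(29111, 12751)), Rational(1, 2)) = Pow(Rational(41862, 12751), Rational(1, 2)) = Mul(Rational(1, 12751), Pow(533782362, Rational(1, 2)))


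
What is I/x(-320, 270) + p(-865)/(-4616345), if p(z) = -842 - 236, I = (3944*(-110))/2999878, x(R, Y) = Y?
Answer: -56480531206/186954369379785 ≈ -0.00030211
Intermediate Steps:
I = -216920/1499939 (I = -433840*1/2999878 = -216920/1499939 ≈ -0.14462)
p(z) = -1078
I/x(-320, 270) + p(-865)/(-4616345) = -216920/1499939/270 - 1078/(-4616345) = -216920/1499939*1/270 - 1078*(-1/4616345) = -21692/40498353 + 1078/4616345 = -56480531206/186954369379785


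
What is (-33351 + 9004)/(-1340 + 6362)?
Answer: -24347/5022 ≈ -4.8481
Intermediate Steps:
(-33351 + 9004)/(-1340 + 6362) = -24347/5022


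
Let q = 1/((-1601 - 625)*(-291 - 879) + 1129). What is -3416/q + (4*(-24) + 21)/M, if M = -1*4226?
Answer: -37613747052709/4226 ≈ -8.9006e+9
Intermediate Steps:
q = 1/2605549 (q = 1/(-2226*(-1170) + 1129) = 1/(2604420 + 1129) = 1/2605549 ≈ 3.8380e-7)
M = -4226
-3416/q + (4*(-24) + 21)/M = -3416/1/2605549 + (4*(-24) + 21)/(-4226) = -3416*2605549 + (-96 + 21)*(-1/4226) = -8900555384 - 75*(-1/4226) = -8900555384 + 75/4226 = -37613747052709/4226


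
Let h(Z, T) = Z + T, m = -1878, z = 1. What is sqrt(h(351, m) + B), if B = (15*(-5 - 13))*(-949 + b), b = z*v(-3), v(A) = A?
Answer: sqrt(255513) ≈ 505.48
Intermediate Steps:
h(Z, T) = T + Z
b = -3 (b = 1*(-3) = -3)
B = 257040 (B = (15*(-5 - 13))*(-949 - 3) = (15*(-18))*(-952) = -270*(-952) = 257040)
sqrt(h(351, m) + B) = sqrt((-1878 + 351) + 257040) = sqrt(-1527 + 257040) = sqrt(255513)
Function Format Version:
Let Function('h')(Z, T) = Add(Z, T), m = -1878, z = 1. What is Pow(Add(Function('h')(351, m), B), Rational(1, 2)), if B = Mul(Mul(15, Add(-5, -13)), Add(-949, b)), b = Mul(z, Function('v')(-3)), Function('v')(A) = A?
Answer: Pow(255513, Rational(1, 2)) ≈ 505.48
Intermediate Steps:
Function('h')(Z, T) = Add(T, Z)
b = -3 (b = Mul(1, -3) = -3)
B = 257040 (B = Mul(Mul(15, Add(-5, -13)), Add(-949, -3)) = Mul(Mul(15, -18), -952) = Mul(-270, -952) = 257040)
Pow(Add(Function('h')(351, m), B), Rational(1, 2)) = Pow(Add(Add(-1878, 351), 257040), Rational(1, 2)) = Pow(Add(-1527, 257040), Rational(1, 2)) = Pow(255513, Rational(1, 2))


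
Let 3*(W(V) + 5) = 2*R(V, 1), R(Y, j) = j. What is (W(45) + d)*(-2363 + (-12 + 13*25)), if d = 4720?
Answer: -29001350/3 ≈ -9.6671e+6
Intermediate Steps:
W(V) = -13/3 (W(V) = -5 + (2*1)/3 = -5 + (⅓)*2 = -5 + ⅔ = -13/3)
(W(45) + d)*(-2363 + (-12 + 13*25)) = (-13/3 + 4720)*(-2363 + (-12 + 13*25)) = 14147*(-2363 + (-12 + 325))/3 = 14147*(-2363 + 313)/3 = (14147/3)*(-2050) = -29001350/3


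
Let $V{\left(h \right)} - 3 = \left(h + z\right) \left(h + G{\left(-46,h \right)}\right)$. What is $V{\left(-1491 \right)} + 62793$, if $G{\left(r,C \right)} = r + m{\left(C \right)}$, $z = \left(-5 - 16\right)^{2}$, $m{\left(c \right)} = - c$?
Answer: $111096$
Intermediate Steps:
$z = 441$ ($z = \left(-21\right)^{2} = 441$)
$G{\left(r,C \right)} = r - C$
$V{\left(h \right)} = -20283 - 46 h$ ($V{\left(h \right)} = 3 + \left(h + 441\right) \left(h - \left(46 + h\right)\right) = 3 + \left(441 + h\right) \left(-46\right) = 3 - \left(20286 + 46 h\right) = -20283 - 46 h$)
$V{\left(-1491 \right)} + 62793 = \left(-20283 - -68586\right) + 62793 = \left(-20283 + 68586\right) + 62793 = 48303 + 62793 = 111096$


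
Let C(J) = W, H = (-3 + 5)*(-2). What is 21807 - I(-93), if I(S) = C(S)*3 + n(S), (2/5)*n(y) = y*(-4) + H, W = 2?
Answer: 20881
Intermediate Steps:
H = -4 (H = 2*(-2) = -4)
C(J) = 2
n(y) = -10 - 10*y (n(y) = 5*(y*(-4) - 4)/2 = 5*(-4*y - 4)/2 = 5*(-4 - 4*y)/2 = -10 - 10*y)
I(S) = -4 - 10*S (I(S) = 2*3 + (-10 - 10*S) = 6 + (-10 - 10*S) = -4 - 10*S)
21807 - I(-93) = 21807 - (-4 - 10*(-93)) = 21807 - (-4 + 930) = 21807 - 1*926 = 21807 - 926 = 20881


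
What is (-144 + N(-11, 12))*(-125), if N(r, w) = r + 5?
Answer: 18750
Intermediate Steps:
N(r, w) = 5 + r
(-144 + N(-11, 12))*(-125) = (-144 + (5 - 11))*(-125) = (-144 - 6)*(-125) = -150*(-125) = 18750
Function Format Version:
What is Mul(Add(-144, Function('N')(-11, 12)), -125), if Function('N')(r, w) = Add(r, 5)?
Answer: 18750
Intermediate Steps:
Function('N')(r, w) = Add(5, r)
Mul(Add(-144, Function('N')(-11, 12)), -125) = Mul(Add(-144, Add(5, -11)), -125) = Mul(Add(-144, -6), -125) = Mul(-150, -125) = 18750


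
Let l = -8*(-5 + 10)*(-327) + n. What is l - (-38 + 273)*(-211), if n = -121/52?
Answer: 3258459/52 ≈ 62663.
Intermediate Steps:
n = -121/52 (n = -121*1/52 = -121/52 ≈ -2.3269)
l = 680039/52 (l = -8*(-5 + 10)*(-327) - 121/52 = -8*5*(-327) - 121/52 = -40*(-327) - 121/52 = 13080 - 121/52 = 680039/52 ≈ 13078.)
l - (-38 + 273)*(-211) = 680039/52 - (-38 + 273)*(-211) = 680039/52 - 235*(-211) = 680039/52 - 1*(-49585) = 680039/52 + 49585 = 3258459/52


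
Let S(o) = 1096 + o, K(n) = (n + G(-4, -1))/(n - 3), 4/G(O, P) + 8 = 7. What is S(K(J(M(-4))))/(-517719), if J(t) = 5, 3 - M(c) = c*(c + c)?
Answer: -731/345146 ≈ -0.0021179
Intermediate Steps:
M(c) = 3 - 2*c² (M(c) = 3 - c*(c + c) = 3 - c*2*c = 3 - 2*c²)
G(O, P) = -4 (G(O, P) = 4/(-8 + 7) = 4/(-1) = 4*(-1) = -4)
K(n) = (-4 + n)/(-3 + n) (K(n) = (n - 4)/(n - 3) = (-4 + n)/(-3 + n))
S(K(J(M(-4))))/(-517719) = (1096 + (-4 + 5)/(-3 + 5))/(-517719) = (1096 + 1/2)*(-1/517719) = (1096 + (½)*1)*(-1/517719) = (1096 + ½)*(-1/517719) = (2193/2)*(-1/517719) = -731/345146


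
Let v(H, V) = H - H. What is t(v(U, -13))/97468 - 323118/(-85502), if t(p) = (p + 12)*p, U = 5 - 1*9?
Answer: 161559/42751 ≈ 3.7791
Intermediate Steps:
U = -4 (U = 5 - 9 = -4)
v(H, V) = 0
t(p) = p*(12 + p) (t(p) = (12 + p)*p = p*(12 + p))
t(v(U, -13))/97468 - 323118/(-85502) = (0*(12 + 0))/97468 - 323118/(-85502) = (0*12)*(1/97468) - 323118*(-1/85502) = 0*(1/97468) + 161559/42751 = 0 + 161559/42751 = 161559/42751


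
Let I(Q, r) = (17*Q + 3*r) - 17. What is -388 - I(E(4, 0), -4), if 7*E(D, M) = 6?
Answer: -2615/7 ≈ -373.57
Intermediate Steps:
E(D, M) = 6/7 (E(D, M) = (1/7)*6 = 6/7)
I(Q, r) = -17 + 3*r + 17*Q (I(Q, r) = (3*r + 17*Q) - 17 = -17 + 3*r + 17*Q)
-388 - I(E(4, 0), -4) = -388 - (-17 + 3*(-4) + 17*(6/7)) = -388 - (-17 - 12 + 102/7) = -388 - 1*(-101/7) = -388 + 101/7 = -2615/7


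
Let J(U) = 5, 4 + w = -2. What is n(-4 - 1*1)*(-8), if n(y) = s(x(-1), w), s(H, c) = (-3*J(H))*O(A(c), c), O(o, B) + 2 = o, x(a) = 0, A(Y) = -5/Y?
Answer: -140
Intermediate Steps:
O(o, B) = -2 + o
w = -6 (w = -4 - 2 = -6)
s(H, c) = 30 + 75/c (s(H, c) = (-3*5)*(-2 - 5/c) = -15*(-2 - 5/c) = 30 + 75/c)
n(y) = 35/2 (n(y) = 30 + 75/(-6) = 30 + 75*(-⅙) = 30 - 25/2 = 35/2)
n(-4 - 1*1)*(-8) = (35/2)*(-8) = -140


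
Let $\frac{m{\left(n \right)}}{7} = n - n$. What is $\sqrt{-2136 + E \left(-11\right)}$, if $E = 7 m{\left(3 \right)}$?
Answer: $2 i \sqrt{534} \approx 46.217 i$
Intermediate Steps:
$m{\left(n \right)} = 0$ ($m{\left(n \right)} = 7 \left(n - n\right) = 7 \cdot 0 = 0$)
$E = 0$ ($E = 7 \cdot 0 = 0$)
$\sqrt{-2136 + E \left(-11\right)} = \sqrt{-2136 + 0 \left(-11\right)} = \sqrt{-2136 + 0} = \sqrt{-2136} = 2 i \sqrt{534}$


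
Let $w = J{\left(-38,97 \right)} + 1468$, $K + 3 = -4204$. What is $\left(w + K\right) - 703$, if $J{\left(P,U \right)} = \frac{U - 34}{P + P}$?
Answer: $- \frac{261655}{76} \approx -3442.8$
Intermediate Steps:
$K = -4207$ ($K = -3 - 4204 = -4207$)
$J{\left(P,U \right)} = \frac{-34 + U}{2 P}$
$w = \frac{111505}{76}$ ($w = \frac{-34 + 97}{2 \left(-38\right)} + 1468 = \frac{1}{2} \left(- \frac{1}{38}\right) 63 + 1468 = - \frac{63}{76} + 1468 = \frac{111505}{76} \approx 1467.2$)
$\left(w + K\right) - 703 = \left(\frac{111505}{76} - 4207\right) - 703 = - \frac{208227}{76} - 703 = - \frac{261655}{76}$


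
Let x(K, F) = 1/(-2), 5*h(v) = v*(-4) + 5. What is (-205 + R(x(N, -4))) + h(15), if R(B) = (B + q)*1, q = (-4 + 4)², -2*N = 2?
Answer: -433/2 ≈ -216.50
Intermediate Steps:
N = -1 (N = -½*2 = -1)
h(v) = 1 - 4*v/5 (h(v) = (v*(-4) + 5)/5 = (-4*v + 5)/5 = (5 - 4*v)/5 = 1 - 4*v/5)
x(K, F) = -½
q = 0 (q = 0² = 0)
R(B) = B (R(B) = (B + 0)*1 = B*1 = B)
(-205 + R(x(N, -4))) + h(15) = (-205 - ½) + (1 - ⅘*15) = -411/2 + (1 - 12) = -411/2 - 11 = -433/2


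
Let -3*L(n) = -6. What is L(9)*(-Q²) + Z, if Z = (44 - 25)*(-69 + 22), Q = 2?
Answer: -901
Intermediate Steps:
L(n) = 2 (L(n) = -⅓*(-6) = 2)
Z = -893 (Z = 19*(-47) = -893)
L(9)*(-Q²) + Z = 2*(-1*2²) - 893 = 2*(-1*4) - 893 = 2*(-4) - 893 = -8 - 893 = -901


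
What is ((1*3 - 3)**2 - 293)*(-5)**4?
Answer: -183125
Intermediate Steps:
((1*3 - 3)**2 - 293)*(-5)**4 = ((3 - 3)**2 - 293)*625 = (0**2 - 293)*625 = (0 - 293)*625 = -293*625 = -183125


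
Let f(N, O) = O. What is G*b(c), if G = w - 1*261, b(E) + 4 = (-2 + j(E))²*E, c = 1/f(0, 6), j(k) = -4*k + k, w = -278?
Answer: 38269/24 ≈ 1594.5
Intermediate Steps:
j(k) = -3*k
c = ⅙ (c = 1/6 = ⅙ ≈ 0.16667)
b(E) = -4 + E*(-2 - 3*E)² (b(E) = -4 + (-2 - 3*E)²*E = -4 + E*(-2 - 3*E)²)
G = -539 (G = -278 - 1*261 = -278 - 261 = -539)
G*b(c) = -539*(-4 + (2 + 3*(⅙))²/6) = -539*(-4 + (2 + ½)²/6) = -539*(-4 + (5/2)²/6) = -539*(-4 + (⅙)*(25/4)) = -539*(-4 + 25/24) = -539*(-71/24) = 38269/24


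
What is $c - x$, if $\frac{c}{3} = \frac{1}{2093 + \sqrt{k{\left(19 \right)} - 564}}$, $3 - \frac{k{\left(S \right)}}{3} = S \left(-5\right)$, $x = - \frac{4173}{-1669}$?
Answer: $- \frac{18271095336}{7311753811} - \frac{9 i \sqrt{30}}{4380919} \approx -2.4989 - 1.1252 \cdot 10^{-5} i$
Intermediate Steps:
$x = \frac{4173}{1669}$ ($x = \left(-4173\right) \left(- \frac{1}{1669}\right) = \frac{4173}{1669} \approx 2.5003$)
$k{\left(S \right)} = 9 + 15 S$ ($k{\left(S \right)} = 9 - 3 S \left(-5\right) = 9 - 3 \left(- 5 S\right) = 9 + 15 S$)
$c = \frac{3}{2093 + 3 i \sqrt{30}}$ ($c = \frac{3}{2093 + \sqrt{\left(9 + 15 \cdot 19\right) - 564}} = \frac{3}{2093 + \sqrt{\left(9 + 285\right) - 564}} = \frac{3}{2093 + \sqrt{294 - 564}} = \frac{3}{2093 + \sqrt{-270}} = \frac{3}{2093 + 3 i \sqrt{30}} \approx 0.0014333 - 1.1252 \cdot 10^{-5} i$)
$c - x = \left(\frac{6279}{4380919} - \frac{9 i \sqrt{30}}{4380919}\right) - \frac{4173}{1669} = - \frac{18271095336}{7311753811} - \frac{9 i \sqrt{30}}{4380919}$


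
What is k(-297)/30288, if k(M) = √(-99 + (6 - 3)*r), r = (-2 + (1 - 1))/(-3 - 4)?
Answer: I*√4809/212016 ≈ 0.00032708*I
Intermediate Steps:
r = 2/7 (r = (-2 + 0)/(-7) = -2*(-⅐) = 2/7 ≈ 0.28571)
k(M) = I*√4809/7 (k(M) = √(-99 + (6 - 3)*(2/7)) = √(-99 + 3*(2/7)) = √(-99 + 6/7) = √(-687/7) = I*√4809/7)
k(-297)/30288 = (I*√4809/7)/30288 = (I*√4809/7)*(1/30288) = I*√4809/212016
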